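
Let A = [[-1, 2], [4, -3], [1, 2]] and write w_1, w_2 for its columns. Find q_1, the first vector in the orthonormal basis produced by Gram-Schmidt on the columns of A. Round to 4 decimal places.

q_1 = (-0.2357, 0.9428, 0.2357)

q_1 = w_1/‖w_1‖ = (-1, 4, 1)/4.2426 = (-0.2357, 0.9428, 0.2357).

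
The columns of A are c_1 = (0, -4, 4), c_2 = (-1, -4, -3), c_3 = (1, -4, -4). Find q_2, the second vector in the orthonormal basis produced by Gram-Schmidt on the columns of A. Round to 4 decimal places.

q_2 = (-0.1980, -0.6931, -0.6931)

c_1 = (0, -4, 4); ‖c_1‖ = 5.6569, so q_1 = (0.0000, -0.7071, 0.7071).
q_1·c_2 = 0.0000·(-1) + (-0.7071)·(-4) + 0.7071·(-3) = 0.7071.
u_2 = c_2 − 0.7071·q_1 = (-1.0000, -3.5000, -3.5000).
‖u_2‖ = 5.0498, so q_2 = (-0.1980, -0.6931, -0.6931).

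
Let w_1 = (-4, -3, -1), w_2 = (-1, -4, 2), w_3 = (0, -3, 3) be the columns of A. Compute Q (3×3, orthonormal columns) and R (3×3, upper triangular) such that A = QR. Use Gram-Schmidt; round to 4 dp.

q_1 = w_1/‖w_1‖ = (-4, -3, -1)/5.0990 = (-0.7845, -0.5883, -0.1961).
r_{12} = q_1·w_2 = 2.7456.
u_2 = w_2 − 2.7456·q_1 = (1.1538, -2.3846, 2.5385).
‖u_2‖ = 3.6690, so q_2 = (0.3145, -0.6499, 0.6919).
r_{13} = q_1·w_3 = 1.1767; r_{23} = q_2·w_3 = 4.0254.
u_3 = w_3 − 1.1767·q_1 − 4.0254·q_2 = (-0.3429, 0.3086, 0.4457).
‖u_3‖ = 0.6414, so q_3 = (-0.5345, 0.4811, 0.6949).

Q = [[-0.7845, 0.3145, -0.5345], [-0.5883, -0.6499, 0.4811], [-0.1961, 0.6919, 0.6949]], R = [[5.0990, 2.7456, 1.1767], [0.0000, 3.6690, 4.0254], [0.0000, 0.0000, 0.6414]]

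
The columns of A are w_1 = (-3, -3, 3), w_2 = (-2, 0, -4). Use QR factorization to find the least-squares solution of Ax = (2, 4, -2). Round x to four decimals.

w_1 = (-3, -3, 3); ‖w_1‖ = 5.1962, so e_1 = (-0.5774, -0.5774, 0.5774).
e_1·w_2 = (-0.5774)·(-2) + (-0.5774)·0 + 0.5774·(-4) = -1.1547.
u_2 = w_2 + 1.1547·e_1 = (-2.6667, -0.6667, -3.3333).
‖u_2‖ = 4.3205, so e_2 = (-0.6172, -0.1543, -0.7715).
Qᵀb = (-4.6188, -0.3086).
Back-substitute: x_2 = -0.3086/4.3205 = -0.0714.
x_1 = (-4.6188 + 1.1547·(-0.0714))/5.1962 = -0.9048.

x = (-0.9048, -0.0714)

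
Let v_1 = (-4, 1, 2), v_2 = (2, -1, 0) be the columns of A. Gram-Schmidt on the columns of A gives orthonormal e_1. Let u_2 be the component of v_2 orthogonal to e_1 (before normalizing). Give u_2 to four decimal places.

u_2 = (0.2857, -0.5714, 0.8571)

v_1 = (-4, 1, 2); ‖v_1‖ = 4.5826, so e_1 = (-0.8729, 0.2182, 0.4364).
e_1·v_2 = (-0.8729)·2 + 0.2182·(-1) + 0.4364·0 = -1.9640.
u_2 = v_2 + 1.9640·e_1 = (0.2857, -0.5714, 0.8571).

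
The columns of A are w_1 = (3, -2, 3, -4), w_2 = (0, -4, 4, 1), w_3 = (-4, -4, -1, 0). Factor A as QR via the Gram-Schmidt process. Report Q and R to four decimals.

q_1 = w_1/‖w_1‖ = (3, -2, 3, -4)/6.1644 = (0.4867, -0.3244, 0.4867, -0.6489).
r_{12} = q_1·w_2 = 2.5955.
u_2 = w_2 − 2.5955·q_1 = (-1.2632, -3.1579, 2.7368, 2.6842).
‖u_2‖ = 5.1248, so q_2 = (-0.2465, -0.6162, 0.5340, 0.5238).
r_{13} = q_1·w_3 = -1.1355; r_{23} = q_2·w_3 = 2.9167.
u_3 = w_3 + 1.1355·q_1 − 2.9167·q_2 = (-2.7285, -2.5711, -2.0050, -2.2645).
‖u_3‖ = 4.8170, so q_3 = (-0.5664, -0.5338, -0.4162, -0.4701).

Q = [[0.4867, -0.2465, -0.5664], [-0.3244, -0.6162, -0.5338], [0.4867, 0.5340, -0.4162], [-0.6489, 0.5238, -0.4701]], R = [[6.1644, 2.5955, -1.1355], [0.0000, 5.1248, 2.9167], [0.0000, 0.0000, 4.8170]]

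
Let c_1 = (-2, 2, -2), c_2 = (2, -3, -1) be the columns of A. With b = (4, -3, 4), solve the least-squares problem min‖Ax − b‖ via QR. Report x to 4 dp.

c_1 = (-2, 2, -2); ‖c_1‖ = 3.4641, so q_1 = (-0.5774, 0.5774, -0.5774).
q_1·c_2 = (-0.5774)·2 + 0.5774·(-3) + (-0.5774)·(-1) = -2.3094.
u_2 = c_2 + 2.3094·q_1 = (0.6667, -1.6667, -2.3333).
‖u_2‖ = 2.9439, so q_2 = (0.2265, -0.5661, -0.7926).
Qᵀb = (-6.3509, -0.5661).
Back-substitute: x_2 = -0.5661/2.9439 = -0.1923.
x_1 = (-6.3509 + 2.3094·(-0.1923))/3.4641 = -1.9615.

x = (-1.9615, -0.1923)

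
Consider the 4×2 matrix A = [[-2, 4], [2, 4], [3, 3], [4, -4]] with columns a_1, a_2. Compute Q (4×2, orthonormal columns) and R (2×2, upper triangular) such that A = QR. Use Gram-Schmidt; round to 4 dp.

Q = [[-0.3482, 0.4799], [0.3482, 0.5938], [0.5222, 0.4880], [0.6963, -0.4230]], R = [[5.7446, -1.2185], [0.0000, 7.4508]]

a_1 = (-2, 2, 3, 4); ‖a_1‖ = 5.7446, so e_1 = (-0.3482, 0.3482, 0.5222, 0.6963).
e_1·a_2 = (-0.3482)·4 + 0.3482·4 + 0.5222·3 + 0.6963·(-4) = -1.2185.
u_2 = a_2 + 1.2185·e_1 = (3.5758, 4.4242, 3.6364, -3.1515).
‖u_2‖ = 7.4508, so e_2 = (0.4799, 0.5938, 0.4880, -0.4230).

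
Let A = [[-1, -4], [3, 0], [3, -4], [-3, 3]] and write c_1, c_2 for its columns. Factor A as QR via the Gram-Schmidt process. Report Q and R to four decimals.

e_1 = c_1/‖c_1‖ = (-1, 3, 3, -3)/5.2915 = (-0.1890, 0.5669, 0.5669, -0.5669).
r_{12} = e_1·c_2 = -3.2127.
u_2 = c_2 + 3.2127·e_1 = (-4.6071, 1.8214, -2.1786, 1.1786).
‖u_2‖ = 5.5388, so e_2 = (-0.8318, 0.3288, -0.3933, 0.2128).

Q = [[-0.1890, -0.8318], [0.5669, 0.3288], [0.5669, -0.3933], [-0.5669, 0.2128]], R = [[5.2915, -3.2127], [0.0000, 5.5388]]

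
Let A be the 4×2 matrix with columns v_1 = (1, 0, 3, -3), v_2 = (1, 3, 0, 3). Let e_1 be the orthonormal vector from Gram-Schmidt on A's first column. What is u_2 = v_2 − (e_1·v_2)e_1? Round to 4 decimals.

v_1 = (1, 0, 3, -3); ‖v_1‖ = 4.3589, so e_1 = (0.2294, 0.0000, 0.6882, -0.6882).
e_1·v_2 = 0.2294·1 + 0.0000·3 + 0.6882·0 + (-0.6882)·3 = -1.8353.
u_2 = v_2 + 1.8353·e_1 = (1.4211, 3.0000, 1.2632, 1.7368).

u_2 = (1.4211, 3.0000, 1.2632, 1.7368)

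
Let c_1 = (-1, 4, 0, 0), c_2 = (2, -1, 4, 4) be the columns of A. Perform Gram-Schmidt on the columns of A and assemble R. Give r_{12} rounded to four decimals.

r_{12} = -1.4552

e_1 = c_1/‖c_1‖ = (-1, 4, 0, 0)/4.1231 = (-0.2425, 0.9701, 0.0000, 0.0000).
r_{12} = e_1·c_2 = -1.4552.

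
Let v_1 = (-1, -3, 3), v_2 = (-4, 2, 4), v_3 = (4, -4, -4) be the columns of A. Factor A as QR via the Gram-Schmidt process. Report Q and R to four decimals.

Q = [[-0.2294, -0.6266, -0.7448], [-0.6882, 0.6455, -0.3310], [0.6882, 0.4367, -0.5793]], R = [[4.3589, 2.2942, -0.9177], [0.0000, 5.5441, -6.8352], [0.0000, 0.0000, 0.6621]]

v_1 = (-1, -3, 3); ‖v_1‖ = 4.3589, so e_1 = (-0.2294, -0.6882, 0.6882).
e_1·v_2 = (-0.2294)·(-4) + (-0.6882)·2 + 0.6882·4 = 2.2942.
u_2 = v_2 − 2.2942·e_1 = (-3.4737, 3.5789, 2.4211).
‖u_2‖ = 5.5441, so e_2 = (-0.6266, 0.6455, 0.4367).
e_1·v_3 = (-0.2294)·4 + (-0.6882)·(-4) + 0.6882·(-4) = -0.9177; e_2·v_3 = (-0.6266)·4 + 0.6455·(-4) + 0.4367·(-4) = -6.8352.
u_3 = v_3 + 0.9177·e_1 + 6.8352·e_2 = (-0.4932, -0.2192, -0.3836).
‖u_3‖ = 0.6621, so e_3 = (-0.7448, -0.3310, -0.5793).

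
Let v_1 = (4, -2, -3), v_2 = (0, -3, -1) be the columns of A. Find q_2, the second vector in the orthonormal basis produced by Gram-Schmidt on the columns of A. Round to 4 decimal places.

q_2 = (-0.4624, -0.8863, -0.0257)

v_1 = (4, -2, -3); ‖v_1‖ = 5.3852, so q_1 = (0.7428, -0.3714, -0.5571).
q_1·v_2 = 0.7428·0 + (-0.3714)·(-3) + (-0.5571)·(-1) = 1.6713.
u_2 = v_2 − 1.6713·q_1 = (-1.2414, -2.3793, -0.0690).
‖u_2‖ = 2.6846, so q_2 = (-0.4624, -0.8863, -0.0257).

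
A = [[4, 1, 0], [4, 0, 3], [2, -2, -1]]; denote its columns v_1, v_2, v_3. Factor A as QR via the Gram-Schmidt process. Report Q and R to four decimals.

e_1 = v_1/‖v_1‖ = (4, 4, 2)/6.0000 = (0.6667, 0.6667, 0.3333).
r_{12} = e_1·v_2 = 0.0000.
u_2 = v_2 + 0.0000·e_1 = (1.0000, 0.0000, -2.0000).
‖u_2‖ = 2.2361, so e_2 = (0.4472, 0.0000, -0.8944).
r_{13} = e_1·v_3 = 1.6667; r_{23} = e_2·v_3 = 0.8944.
u_3 = v_3 − 1.6667·e_1 − 0.8944·e_2 = (-1.5111, 1.8889, -0.7556).
‖u_3‖ = 2.5342, so e_3 = (-0.5963, 0.7454, -0.2981).

Q = [[0.6667, 0.4472, -0.5963], [0.6667, 0.0000, 0.7454], [0.3333, -0.8944, -0.2981]], R = [[6.0000, 0.0000, 1.6667], [0.0000, 2.2361, 0.8944], [0.0000, 0.0000, 2.5342]]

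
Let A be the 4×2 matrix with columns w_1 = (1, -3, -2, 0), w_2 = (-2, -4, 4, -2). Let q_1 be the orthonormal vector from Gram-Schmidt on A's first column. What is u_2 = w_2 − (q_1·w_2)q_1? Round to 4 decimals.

q_1 = w_1/‖w_1‖ = (1, -3, -2, 0)/3.7417 = (0.2673, -0.8018, -0.5345, 0.0000).
r_{12} = q_1·w_2 = 0.5345.
u_2 = w_2 − 0.5345·q_1 = (-2.1429, -3.5714, 4.2857, -2.0000).

u_2 = (-2.1429, -3.5714, 4.2857, -2.0000)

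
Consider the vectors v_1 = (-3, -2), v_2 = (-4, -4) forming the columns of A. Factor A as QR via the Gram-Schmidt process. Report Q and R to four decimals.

v_1 = (-3, -2); ‖v_1‖ = 3.6056, so e_1 = (-0.8321, -0.5547).
e_1·v_2 = (-0.8321)·(-4) + (-0.5547)·(-4) = 5.5470.
u_2 = v_2 − 5.5470·e_1 = (0.6154, -0.9231).
‖u_2‖ = 1.1094, so e_2 = (0.5547, -0.8321).

Q = [[-0.8321, 0.5547], [-0.5547, -0.8321]], R = [[3.6056, 5.5470], [0.0000, 1.1094]]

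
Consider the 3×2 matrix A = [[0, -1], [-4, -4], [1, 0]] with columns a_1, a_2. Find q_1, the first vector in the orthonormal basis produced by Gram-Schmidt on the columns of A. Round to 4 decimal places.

q_1 = (0.0000, -0.9701, 0.2425)

a_1 = (0, -4, 1); ‖a_1‖ = 4.1231, so q_1 = (0.0000, -0.9701, 0.2425).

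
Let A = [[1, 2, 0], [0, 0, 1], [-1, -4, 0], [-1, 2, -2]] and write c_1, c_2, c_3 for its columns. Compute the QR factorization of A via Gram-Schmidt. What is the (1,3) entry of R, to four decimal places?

q_1 = c_1/‖c_1‖ = (1, 0, -1, -1)/1.7321 = (0.5774, 0.0000, -0.5774, -0.5774).
r_{13} = q_1·c_3 = 1.1547.

r_{13} = 1.1547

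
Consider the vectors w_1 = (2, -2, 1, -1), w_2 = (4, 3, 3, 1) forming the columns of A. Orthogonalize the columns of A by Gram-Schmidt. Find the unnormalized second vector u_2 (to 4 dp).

u_2 = (3.2000, 3.8000, 2.6000, 1.4000)

w_1 = (2, -2, 1, -1); ‖w_1‖ = 3.1623, so q_1 = (0.6325, -0.6325, 0.3162, -0.3162).
q_1·w_2 = 0.6325·4 + (-0.6325)·3 + 0.3162·3 + (-0.3162)·1 = 1.2649.
u_2 = w_2 − 1.2649·q_1 = (3.2000, 3.8000, 2.6000, 1.4000).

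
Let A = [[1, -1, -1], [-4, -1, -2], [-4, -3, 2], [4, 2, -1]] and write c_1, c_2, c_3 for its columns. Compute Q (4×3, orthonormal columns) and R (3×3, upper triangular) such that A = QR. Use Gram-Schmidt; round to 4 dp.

Q = [[0.1429, -0.7166, -0.6529], [-0.5714, 0.4280, -0.6633], [-0.5714, -0.5474, 0.3160], [0.5714, 0.0597, -0.1841]], R = [[7.0000, 3.2857, -0.7143], [0.0000, 2.0504, -1.2939], [0.0000, 0.0000, 2.7956]]

c_1 = (1, -4, -4, 4); ‖c_1‖ = 7.0000, so e_1 = (0.1429, -0.5714, -0.5714, 0.5714).
e_1·c_2 = 0.1429·(-1) + (-0.5714)·(-1) + (-0.5714)·(-3) + 0.5714·2 = 3.2857.
u_2 = c_2 − 3.2857·e_1 = (-1.4694, 0.8776, -1.1224, 0.1224).
‖u_2‖ = 2.0504, so e_2 = (-0.7166, 0.4280, -0.5474, 0.0597).
e_1·c_3 = 0.1429·(-1) + (-0.5714)·(-2) + (-0.5714)·2 + 0.5714·(-1) = -0.7143; e_2·c_3 = (-0.7166)·(-1) + 0.4280·(-2) + (-0.5474)·2 + 0.0597·(-1) = -1.2939.
u_3 = c_3 + 0.7143·e_1 + 1.2939·e_2 = (-1.8252, -1.8544, 0.8835, -0.5146).
‖u_3‖ = 2.7956, so e_3 = (-0.6529, -0.6633, 0.3160, -0.1841).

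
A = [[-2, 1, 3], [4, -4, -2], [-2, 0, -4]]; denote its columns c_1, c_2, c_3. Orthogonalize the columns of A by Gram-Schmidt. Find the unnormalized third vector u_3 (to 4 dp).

u_3 = (3.4286, 0.8571, -1.7143)

c_1 = (-2, 4, -2); ‖c_1‖ = 4.8990, so e_1 = (-0.4082, 0.8165, -0.4082).
e_1·c_2 = (-0.4082)·1 + 0.8165·(-4) + (-0.4082)·0 = -3.6742.
u_2 = c_2 + 3.6742·e_1 = (-0.5000, -1.0000, -1.5000).
‖u_2‖ = 1.8708, so e_2 = (-0.2673, -0.5345, -0.8018).
e_1·c_3 = (-0.4082)·3 + 0.8165·(-2) + (-0.4082)·(-4) = -1.2247; e_2·c_3 = (-0.2673)·3 + (-0.5345)·(-2) + (-0.8018)·(-4) = 3.4744.
u_3 = c_3 + 1.2247·e_1 − 3.4744·e_2 = (3.4286, 0.8571, -1.7143).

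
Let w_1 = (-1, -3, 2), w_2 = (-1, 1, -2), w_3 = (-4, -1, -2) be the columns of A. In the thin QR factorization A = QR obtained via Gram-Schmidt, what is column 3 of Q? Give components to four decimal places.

w_1 = (-1, -3, 2); ‖w_1‖ = 3.7417, so q_1 = (-0.2673, -0.8018, 0.5345).
q_1·w_2 = (-0.2673)·(-1) + (-0.8018)·1 + 0.5345·(-2) = -1.6036.
u_2 = w_2 + 1.6036·q_1 = (-1.4286, -0.2857, -1.1429).
‖u_2‖ = 1.8516, so q_2 = (-0.7715, -0.1543, -0.6172).
q_1·w_3 = (-0.2673)·(-4) + (-0.8018)·(-1) + 0.5345·(-2) = 0.8018; q_2·w_3 = (-0.7715)·(-4) + (-0.1543)·(-1) + (-0.6172)·(-2) = 4.4748.
u_3 = w_3 − 0.8018·q_1 − 4.4748·q_2 = (-0.3333, 0.3333, 0.3333).
‖u_3‖ = 0.5774, so q_3 = (-0.5774, 0.5774, 0.5774).

q_3 = (-0.5774, 0.5774, 0.5774)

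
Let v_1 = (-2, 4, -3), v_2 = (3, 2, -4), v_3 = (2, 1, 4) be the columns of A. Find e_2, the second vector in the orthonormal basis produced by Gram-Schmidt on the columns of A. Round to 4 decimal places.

e_2 = (0.8409, 0.0146, -0.5411)

e_1 = v_1/‖v_1‖ = (-2, 4, -3)/5.3852 = (-0.3714, 0.7428, -0.5571).
r_{12} = e_1·v_2 = 2.5997.
u_2 = v_2 − 2.5997·e_1 = (3.9655, 0.0690, -2.5517).
‖u_2‖ = 4.7161, so e_2 = (0.8409, 0.0146, -0.5411).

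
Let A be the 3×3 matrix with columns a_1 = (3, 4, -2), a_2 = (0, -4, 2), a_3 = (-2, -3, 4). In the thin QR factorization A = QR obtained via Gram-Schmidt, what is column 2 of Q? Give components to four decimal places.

q_2 = (0.8305, -0.4983, 0.2491)

q_1 = a_1/‖a_1‖ = (3, 4, -2)/5.3852 = (0.5571, 0.7428, -0.3714).
r_{12} = q_1·a_2 = -3.7139.
u_2 = a_2 + 3.7139·q_1 = (2.0690, -1.2414, 0.6207).
‖u_2‖ = 2.4914, so q_2 = (0.8305, -0.4983, 0.2491).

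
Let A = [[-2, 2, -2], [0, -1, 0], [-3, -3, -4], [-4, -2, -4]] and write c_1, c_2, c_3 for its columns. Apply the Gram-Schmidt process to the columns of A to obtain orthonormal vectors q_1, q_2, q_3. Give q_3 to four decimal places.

c_1 = (-2, 0, -3, -4); ‖c_1‖ = 5.3852, so q_1 = (-0.3714, 0.0000, -0.5571, -0.7428).
q_1·c_2 = (-0.3714)·2 + 0.0000·(-1) + (-0.5571)·(-3) + (-0.7428)·(-2) = 2.4140.
u_2 = c_2 − 2.4140·q_1 = (2.8966, -1.0000, -1.6552, -0.2069).
‖u_2‖ = 3.4889, so q_2 = (0.8302, -0.2866, -0.4744, -0.0593).
q_1·c_3 = (-0.3714)·(-2) + 0.0000·0 + (-0.5571)·(-4) + (-0.7428)·(-4) = 5.9423; q_2·c_3 = 0.8302·(-2) + (-0.2866)·0 + (-0.4744)·(-4) + (-0.0593)·(-4) = 0.4744.
u_3 = c_3 − 5.9423·q_1 − 0.4744·q_2 = (-0.1870, 0.1360, -0.4646, 0.4419).
‖u_3‖ = 0.6816, so q_3 = (-0.2743, 0.1995, -0.6816, 0.6484).

q_3 = (-0.2743, 0.1995, -0.6816, 0.6484)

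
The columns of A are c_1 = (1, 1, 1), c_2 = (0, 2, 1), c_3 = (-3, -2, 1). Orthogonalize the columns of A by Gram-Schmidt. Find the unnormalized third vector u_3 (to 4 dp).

u_3 = (-1.1667, -1.1667, 2.3333)

c_1 = (1, 1, 1); ‖c_1‖ = 1.7321, so e_1 = (0.5774, 0.5774, 0.5774).
e_1·c_2 = 0.5774·0 + 0.5774·2 + 0.5774·1 = 1.7321.
u_2 = c_2 − 1.7321·e_1 = (-1.0000, 1.0000, 0.0000).
‖u_2‖ = 1.4142, so e_2 = (-0.7071, 0.7071, 0.0000).
e_1·c_3 = 0.5774·(-3) + 0.5774·(-2) + 0.5774·1 = -2.3094; e_2·c_3 = (-0.7071)·(-3) + 0.7071·(-2) + (0.0000)·1 = 0.7071.
u_3 = c_3 + 2.3094·e_1 − 0.7071·e_2 = (-1.1667, -1.1667, 2.3333).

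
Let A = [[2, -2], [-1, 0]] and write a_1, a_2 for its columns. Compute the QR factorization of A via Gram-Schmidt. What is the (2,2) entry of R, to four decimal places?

r_{22} = 0.8944

e_1 = a_1/‖a_1‖ = (2, -1)/2.2361 = (0.8944, -0.4472).
r_{12} = e_1·a_2 = -1.7889.
u_2 = a_2 + 1.7889·e_1 = (-0.4000, -0.8000).
r_{22} = ‖u_2‖ = 0.8944.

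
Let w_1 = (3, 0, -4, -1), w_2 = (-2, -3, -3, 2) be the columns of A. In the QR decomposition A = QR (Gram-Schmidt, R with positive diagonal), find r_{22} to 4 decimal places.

r_{22} = 5.0383

q_1 = w_1/‖w_1‖ = (3, 0, -4, -1)/5.0990 = (0.5883, 0.0000, -0.7845, -0.1961).
r_{12} = q_1·w_2 = 0.7845.
u_2 = w_2 − 0.7845·q_1 = (-2.4615, -3.0000, -2.3846, 2.1538).
r_{22} = ‖u_2‖ = 5.0383.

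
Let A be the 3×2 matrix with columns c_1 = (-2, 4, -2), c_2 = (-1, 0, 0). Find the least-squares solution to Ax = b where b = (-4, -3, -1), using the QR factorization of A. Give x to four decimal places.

x = (-0.5000, 5.0000)

e_1 = c_1/‖c_1‖ = (-2, 4, -2)/4.8990 = (-0.4082, 0.8165, -0.4082).
r_{12} = e_1·c_2 = 0.4082.
u_2 = c_2 − 0.4082·e_1 = (-0.8333, -0.3333, 0.1667).
‖u_2‖ = 0.9129, so e_2 = (-0.9129, -0.3651, 0.1826).
Qᵀb = (-0.4082, 4.5644).
Back-substitute: x_2 = 4.5644/0.9129 = 5.0000.
x_1 = (-0.4082 − 0.4082·5.0000)/4.8990 = -0.5000.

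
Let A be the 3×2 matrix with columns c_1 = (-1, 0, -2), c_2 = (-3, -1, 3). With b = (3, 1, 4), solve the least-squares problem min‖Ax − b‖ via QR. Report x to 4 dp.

x = (-2.3605, -0.2674)

c_1 = (-1, 0, -2); ‖c_1‖ = 2.2361, so e_1 = (-0.4472, 0.0000, -0.8944).
e_1·c_2 = (-0.4472)·(-3) + 0.0000·(-1) + (-0.8944)·3 = -1.3416.
u_2 = c_2 + 1.3416·e_1 = (-3.6000, -1.0000, 1.8000).
‖u_2‖ = 4.1473, so e_2 = (-0.8680, -0.2411, 0.4340).
Qᵀb = (-4.9193, -1.1092).
Back-substitute: x_2 = -1.1092/4.1473 = -0.2674.
x_1 = (-4.9193 + 1.3416·(-0.2674))/2.2361 = -2.3605.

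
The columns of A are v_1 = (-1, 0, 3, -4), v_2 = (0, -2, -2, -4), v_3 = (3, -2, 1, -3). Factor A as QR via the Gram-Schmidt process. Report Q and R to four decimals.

Q = [[-0.1961, 0.0857, 0.9072], [0.0000, -0.4455, -0.2954], [0.5883, -0.7025, 0.2996], [-0.7845, -0.5483, -0.0021]], R = [[5.0990, 1.9612, 2.3534], [0.0000, 4.4893, 2.0904], [0.0000, 0.0000, 3.6182]]

v_1 = (-1, 0, 3, -4); ‖v_1‖ = 5.0990, so e_1 = (-0.1961, 0.0000, 0.5883, -0.7845).
e_1·v_2 = (-0.1961)·0 + 0.0000·(-2) + 0.5883·(-2) + (-0.7845)·(-4) = 1.9612.
u_2 = v_2 − 1.9612·e_1 = (0.3846, -2.0000, -3.1538, -2.4615).
‖u_2‖ = 4.4893, so e_2 = (0.0857, -0.4455, -0.7025, -0.5483).
e_1·v_3 = (-0.1961)·3 + 0.0000·(-2) + 0.5883·1 + (-0.7845)·(-3) = 2.3534; e_2·v_3 = 0.0857·3 + (-0.4455)·(-2) + (-0.7025)·1 + (-0.5483)·(-3) = 2.0904.
u_3 = v_3 − 2.3534·e_1 − 2.0904·e_2 = (3.2824, -1.0687, 1.0840, -0.0076).
‖u_3‖ = 3.6182, so e_3 = (0.9072, -0.2954, 0.2996, -0.0021).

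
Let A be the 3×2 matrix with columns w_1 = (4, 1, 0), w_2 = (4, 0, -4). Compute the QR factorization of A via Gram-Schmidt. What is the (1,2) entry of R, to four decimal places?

w_1 = (4, 1, 0); ‖w_1‖ = 4.1231, so e_1 = (0.9701, 0.2425, 0.0000).
r_{12} = e_1·w_2 = 3.8806.

r_{12} = 3.8806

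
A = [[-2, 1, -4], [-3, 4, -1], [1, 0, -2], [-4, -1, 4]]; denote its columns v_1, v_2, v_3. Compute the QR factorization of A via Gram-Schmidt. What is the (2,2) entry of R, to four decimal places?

r_{22} = 3.8297

e_1 = v_1/‖v_1‖ = (-2, -3, 1, -4)/5.4772 = (-0.3651, -0.5477, 0.1826, -0.7303).
r_{12} = e_1·v_2 = -1.8257.
u_2 = v_2 + 1.8257·e_1 = (0.3333, 3.0000, 0.3333, -2.3333).
r_{22} = ‖u_2‖ = 3.8297.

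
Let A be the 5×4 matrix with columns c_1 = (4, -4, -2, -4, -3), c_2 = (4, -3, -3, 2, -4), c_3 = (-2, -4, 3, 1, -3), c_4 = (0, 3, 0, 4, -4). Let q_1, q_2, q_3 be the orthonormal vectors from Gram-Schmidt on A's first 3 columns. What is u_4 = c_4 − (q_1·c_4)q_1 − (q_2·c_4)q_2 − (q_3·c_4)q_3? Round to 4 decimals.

u_4 = (-0.0477, 2.5555, 0.7313, -0.7886, -2.9071)

c_1 = (4, -4, -2, -4, -3); ‖c_1‖ = 7.8102, so q_1 = (0.5121, -0.5121, -0.2561, -0.5121, -0.3841).
q_1·c_2 = 0.5121·4 + (-0.5121)·(-3) + (-0.2561)·(-3) + (-0.5121)·2 + (-0.3841)·(-4) = 4.8654.
u_2 = c_2 − 4.8654·q_1 = (1.5082, -0.5082, -1.7541, 4.4918, -2.1311).
‖u_2‖ = 5.5071, so q_2 = (0.2739, -0.0923, -0.3185, 0.8156, -0.3870).
q_1·c_3 = 0.5121·(-2) + (-0.5121)·(-4) + (-0.2561)·3 + (-0.5121)·1 + (-0.3841)·(-3) = 0.8963; q_2·c_3 = 0.2739·(-2) + (-0.0923)·(-4) + (-0.3185)·3 + 0.8156·1 + (-0.3870)·(-3) = 0.8424.
u_3 = c_3 − 0.8963·q_1 − 0.8424·q_2 = (-2.6897, -3.4632, 3.4978, 0.7719, -2.3297).
‖u_3‖ = 6.1227, so q_3 = (-0.4393, -0.5656, 0.5713, 0.1261, -0.3805).
q_1·c_4 = 0.5121·0 + (-0.5121)·3 + (-0.2561)·0 + (-0.5121)·4 + (-0.3841)·(-4) = -2.0486; q_2·c_4 = 0.2739·0 + (-0.0923)·3 + (-0.3185)·0 + 0.8156·4 + (-0.3870)·(-4) = 4.5337; q_3·c_4 = (-0.4393)·0 + (-0.5656)·3 + 0.5713·0 + 0.1261·4 + (-0.3805)·(-4) = 0.3294.
u_4 = c_4 + 2.0486·q_1 − 4.5337·q_2 − 0.3294·q_3 = (-0.0477, 2.5555, 0.7313, -0.7886, -2.9071).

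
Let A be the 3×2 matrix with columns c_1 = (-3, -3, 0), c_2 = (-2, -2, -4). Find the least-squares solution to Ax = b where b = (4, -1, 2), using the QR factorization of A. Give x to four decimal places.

x = (-0.1667, -0.5000)

e_1 = c_1/‖c_1‖ = (-3, -3, 0)/4.2426 = (-0.7071, -0.7071, 0.0000).
r_{12} = e_1·c_2 = 2.8284.
u_2 = c_2 − 2.8284·e_1 = (0.0000, 0.0000, -4.0000).
‖u_2‖ = 4.0000, so e_2 = (0.0000, 0.0000, -1.0000).
Qᵀb = (-2.1213, -2.0000).
Back-substitute: x_2 = -2.0000/4.0000 = -0.5000.
x_1 = (-2.1213 − 2.8284·(-0.5000))/4.2426 = -0.1667.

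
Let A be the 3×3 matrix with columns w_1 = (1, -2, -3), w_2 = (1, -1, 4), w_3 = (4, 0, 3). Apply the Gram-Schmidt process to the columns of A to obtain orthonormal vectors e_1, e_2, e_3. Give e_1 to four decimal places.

w_1 = (1, -2, -3); ‖w_1‖ = 3.7417, so e_1 = (0.2673, -0.5345, -0.8018).

e_1 = (0.2673, -0.5345, -0.8018)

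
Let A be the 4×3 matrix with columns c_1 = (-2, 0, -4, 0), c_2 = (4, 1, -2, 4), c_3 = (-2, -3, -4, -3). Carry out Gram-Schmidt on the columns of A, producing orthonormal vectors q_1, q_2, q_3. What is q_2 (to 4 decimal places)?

q_1 = c_1/‖c_1‖ = (-2, 0, -4, 0)/4.4721 = (-0.4472, 0.0000, -0.8944, 0.0000).
r_{12} = q_1·c_2 = 0.0000.
u_2 = c_2 + 0.0000·q_1 = (4.0000, 1.0000, -2.0000, 4.0000).
‖u_2‖ = 6.0828, so q_2 = (0.6576, 0.1644, -0.3288, 0.6576).

q_2 = (0.6576, 0.1644, -0.3288, 0.6576)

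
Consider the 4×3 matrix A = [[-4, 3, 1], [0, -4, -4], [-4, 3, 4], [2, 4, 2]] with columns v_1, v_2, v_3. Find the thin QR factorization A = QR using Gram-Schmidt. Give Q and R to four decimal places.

v_1 = (-4, 0, -4, 2); ‖v_1‖ = 6.0000, so e_1 = (-0.6667, 0.0000, -0.6667, 0.3333).
e_1·v_2 = (-0.6667)·3 + 0.0000·(-4) + (-0.6667)·3 + 0.3333·4 = -2.6667.
u_2 = v_2 + 2.6667·e_1 = (1.2222, -4.0000, 1.2222, 4.8889).
‖u_2‖ = 6.5490, so e_2 = (0.1866, -0.6108, 0.1866, 0.7465).
e_1·v_3 = (-0.6667)·1 + 0.0000·(-4) + (-0.6667)·4 + 0.3333·2 = -2.6667; e_2·v_3 = 0.1866·1 + (-0.6108)·(-4) + 0.1866·4 + 0.7465·2 = 4.8693.
u_3 = v_3 + 2.6667·e_1 − 4.8693·e_2 = (-1.6865, -1.0259, 1.3135, -0.7461).
‖u_3‖ = 2.4857, so e_3 = (-0.6785, -0.4127, 0.5284, -0.3002).

Q = [[-0.6667, 0.1866, -0.6785], [0.0000, -0.6108, -0.4127], [-0.6667, 0.1866, 0.5284], [0.3333, 0.7465, -0.3002]], R = [[6.0000, -2.6667, -2.6667], [0.0000, 6.5490, 4.8693], [0.0000, 0.0000, 2.4857]]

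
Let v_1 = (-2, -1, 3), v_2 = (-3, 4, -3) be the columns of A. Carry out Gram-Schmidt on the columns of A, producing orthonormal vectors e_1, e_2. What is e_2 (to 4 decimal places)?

e_2 = (-0.7243, 0.6338, -0.2716)

v_1 = (-2, -1, 3); ‖v_1‖ = 3.7417, so e_1 = (-0.5345, -0.2673, 0.8018).
e_1·v_2 = (-0.5345)·(-3) + (-0.2673)·4 + 0.8018·(-3) = -1.8708.
u_2 = v_2 + 1.8708·e_1 = (-4.0000, 3.5000, -1.5000).
‖u_2‖ = 5.5227, so e_2 = (-0.7243, 0.6338, -0.2716).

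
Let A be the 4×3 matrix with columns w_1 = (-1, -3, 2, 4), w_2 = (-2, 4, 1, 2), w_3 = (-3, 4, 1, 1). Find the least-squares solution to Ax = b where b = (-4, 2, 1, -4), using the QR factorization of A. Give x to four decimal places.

w_1 = (-1, -3, 2, 4); ‖w_1‖ = 5.4772, so e_1 = (-0.1826, -0.5477, 0.3651, 0.7303).
e_1·w_2 = (-0.1826)·(-2) + (-0.5477)·4 + 0.3651·1 + 0.7303·2 = 0.0000.
u_2 = w_2 + 0.0000·e_1 = (-2.0000, 4.0000, 1.0000, 2.0000).
‖u_2‖ = 5.0000, so e_2 = (-0.4000, 0.8000, 0.2000, 0.4000).
e_1·w_3 = (-0.1826)·(-3) + (-0.5477)·4 + 0.3651·1 + 0.7303·1 = -0.5477; e_2·w_3 = (-0.4000)·(-3) + 0.8000·4 + 0.2000·1 + 0.4000·1 = 5.0000.
u_3 = w_3 + 0.5477·e_1 − 5.0000·e_2 = (-1.1000, -0.3000, 0.2000, -0.6000).
‖u_3‖ = 1.3038, so e_3 = (-0.8437, -0.2301, 0.1534, -0.4602).
Qᵀb = (-2.9212, 1.8000, 4.9086).
Back-substitute: x_3 = 4.9086/1.3038 = 3.7647.
x_2 = (1.8000 − 5.0000·3.7647)/5.0000 = -3.4047.
x_1 = (-2.9212 + 0.0000·(-3.4047) + 0.5477·3.7647)/5.4772 = -0.1569.

x = (-0.1569, -3.4047, 3.7647)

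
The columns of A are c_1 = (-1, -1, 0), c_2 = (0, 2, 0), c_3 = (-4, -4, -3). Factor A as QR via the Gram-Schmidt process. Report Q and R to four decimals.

Q = [[-0.7071, -0.7071, 0.0000], [-0.7071, 0.7071, 0.0000], [0.0000, 0.0000, -1.0000]], R = [[1.4142, -1.4142, 5.6569], [0.0000, 1.4142, 0.0000], [0.0000, 0.0000, 3.0000]]

c_1 = (-1, -1, 0); ‖c_1‖ = 1.4142, so q_1 = (-0.7071, -0.7071, 0.0000).
q_1·c_2 = (-0.7071)·0 + (-0.7071)·2 + 0.0000·0 = -1.4142.
u_2 = c_2 + 1.4142·q_1 = (-1.0000, 1.0000, 0.0000).
‖u_2‖ = 1.4142, so q_2 = (-0.7071, 0.7071, 0.0000).
q_1·c_3 = (-0.7071)·(-4) + (-0.7071)·(-4) + 0.0000·(-3) = 5.6569; q_2·c_3 = (-0.7071)·(-4) + 0.7071·(-4) + 0.0000·(-3) = 0.0000.
u_3 = c_3 − 5.6569·q_1 + 0.0000·q_2 = (0.0000, 0.0000, -3.0000).
‖u_3‖ = 3.0000, so q_3 = (0.0000, 0.0000, -1.0000).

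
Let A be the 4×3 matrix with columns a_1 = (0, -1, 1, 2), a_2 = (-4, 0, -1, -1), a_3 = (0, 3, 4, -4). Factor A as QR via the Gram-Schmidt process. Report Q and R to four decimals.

a_1 = (0, -1, 1, 2); ‖a_1‖ = 2.4495, so e_1 = (0.0000, -0.4082, 0.4082, 0.8165).
e_1·a_2 = 0.0000·(-4) + (-0.4082)·0 + 0.4082·(-1) + 0.8165·(-1) = -1.2247.
u_2 = a_2 + 1.2247·e_1 = (-4.0000, -0.5000, -0.5000, 0.0000).
‖u_2‖ = 4.0620, so e_2 = (-0.9847, -0.1231, -0.1231, 0.0000).
e_1·a_3 = 0.0000·0 + (-0.4082)·3 + 0.4082·4 + 0.8165·(-4) = -2.8577; e_2·a_3 = (-0.9847)·0 + (-0.1231)·3 + (-0.1231)·4 + 0.0000·(-4) = -0.8616.
u_3 = a_3 + 2.8577·e_1 + 0.8616·e_2 = (-0.8485, 1.7273, 5.0606, -1.6667).
‖u_3‖ = 5.6649, so e_3 = (-0.1498, 0.3049, 0.8933, -0.2942).

Q = [[0.0000, -0.9847, -0.1498], [-0.4082, -0.1231, 0.3049], [0.4082, -0.1231, 0.8933], [0.8165, 0.0000, -0.2942]], R = [[2.4495, -1.2247, -2.8577], [0.0000, 4.0620, -0.8616], [0.0000, 0.0000, 5.6649]]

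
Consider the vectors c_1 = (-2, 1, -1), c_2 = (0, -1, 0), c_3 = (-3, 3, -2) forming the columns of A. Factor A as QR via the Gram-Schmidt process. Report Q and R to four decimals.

Q = [[-0.8165, -0.3651, 0.4472], [0.4082, -0.9129, 0.0000], [-0.4082, -0.1826, -0.8944]], R = [[2.4495, -0.4082, 4.4907], [0.0000, 0.9129, -1.2780], [0.0000, 0.0000, 0.4472]]

c_1 = (-2, 1, -1); ‖c_1‖ = 2.4495, so e_1 = (-0.8165, 0.4082, -0.4082).
e_1·c_2 = (-0.8165)·0 + 0.4082·(-1) + (-0.4082)·0 = -0.4082.
u_2 = c_2 + 0.4082·e_1 = (-0.3333, -0.8333, -0.1667).
‖u_2‖ = 0.9129, so e_2 = (-0.3651, -0.9129, -0.1826).
e_1·c_3 = (-0.8165)·(-3) + 0.4082·3 + (-0.4082)·(-2) = 4.4907; e_2·c_3 = (-0.3651)·(-3) + (-0.9129)·3 + (-0.1826)·(-2) = -1.2780.
u_3 = c_3 − 4.4907·e_1 + 1.2780·e_2 = (0.2000, 0.0000, -0.4000).
‖u_3‖ = 0.4472, so e_3 = (0.4472, 0.0000, -0.8944).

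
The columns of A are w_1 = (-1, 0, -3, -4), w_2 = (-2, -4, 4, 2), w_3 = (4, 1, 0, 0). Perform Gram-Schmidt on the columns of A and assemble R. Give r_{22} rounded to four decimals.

r_{22} = 5.2477

e_1 = w_1/‖w_1‖ = (-1, 0, -3, -4)/5.0990 = (-0.1961, 0.0000, -0.5883, -0.7845).
r_{12} = e_1·w_2 = -3.5301.
u_2 = w_2 + 3.5301·e_1 = (-2.6923, -4.0000, 1.9231, -0.7692).
r_{22} = ‖u_2‖ = 5.2477.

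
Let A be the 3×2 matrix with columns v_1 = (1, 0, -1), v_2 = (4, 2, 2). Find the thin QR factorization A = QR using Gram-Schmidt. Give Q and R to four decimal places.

v_1 = (1, 0, -1); ‖v_1‖ = 1.4142, so e_1 = (0.7071, 0.0000, -0.7071).
e_1·v_2 = 0.7071·4 + 0.0000·2 + (-0.7071)·2 = 1.4142.
u_2 = v_2 − 1.4142·e_1 = (3.0000, 2.0000, 3.0000).
‖u_2‖ = 4.6904, so e_2 = (0.6396, 0.4264, 0.6396).

Q = [[0.7071, 0.6396], [0.0000, 0.4264], [-0.7071, 0.6396]], R = [[1.4142, 1.4142], [0.0000, 4.6904]]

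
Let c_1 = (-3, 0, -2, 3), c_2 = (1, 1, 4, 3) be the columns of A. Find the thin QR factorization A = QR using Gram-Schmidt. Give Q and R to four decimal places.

c_1 = (-3, 0, -2, 3); ‖c_1‖ = 4.6904, so q_1 = (-0.6396, 0.0000, -0.4264, 0.6396).
q_1·c_2 = (-0.6396)·1 + 0.0000·1 + (-0.4264)·4 + 0.6396·3 = -0.4264.
u_2 = c_2 + 0.4264·q_1 = (0.7273, 1.0000, 3.8182, 3.2727).
‖u_2‖ = 5.1786, so q_2 = (0.1404, 0.1931, 0.7373, 0.6320).

Q = [[-0.6396, 0.1404], [0.0000, 0.1931], [-0.4264, 0.7373], [0.6396, 0.6320]], R = [[4.6904, -0.4264], [0.0000, 5.1786]]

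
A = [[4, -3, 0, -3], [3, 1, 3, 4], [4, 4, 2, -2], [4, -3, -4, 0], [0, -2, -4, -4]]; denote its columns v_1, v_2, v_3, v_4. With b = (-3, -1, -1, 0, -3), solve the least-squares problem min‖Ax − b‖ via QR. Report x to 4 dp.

x = (-0.2392, 0.3053, -0.2864, 0.4442)

v_1 = (4, 3, 4, 4, 0); ‖v_1‖ = 7.5498, so q_1 = (0.5298, 0.3974, 0.5298, 0.5298, 0.0000).
q_1·v_2 = 0.5298·(-3) + 0.3974·1 + 0.5298·4 + 0.5298·(-3) + 0.0000·(-2) = -0.6623.
u_2 = v_2 + 0.6623·q_1 = (-2.6491, 1.2632, 4.3509, -2.6491, -2.0000).
‖u_2‖ = 6.2098, so q_2 = (-0.4266, 0.2034, 0.7006, -0.4266, -0.3221).
q_1·v_3 = 0.5298·0 + 0.3974·3 + 0.5298·2 + 0.5298·(-4) + 0.0000·(-4) = 0.1325; q_2·v_3 = (-0.4266)·0 + 0.2034·3 + 0.7006·2 + (-0.4266)·(-4) + (-0.3221)·(-4) = 5.0062.
u_3 = v_3 − 0.1325·q_1 − 5.0062·q_2 = (2.0655, 1.9290, -1.5778, -1.9345, -2.3876).
‖u_3‖ = 4.4632, so q_3 = (0.4628, 0.4322, -0.3535, -0.4334, -0.5350).
q_1·v_4 = 0.5298·(-3) + 0.3974·4 + 0.5298·(-2) + 0.5298·0 + 0.0000·(-4) = -1.0596; q_2·v_4 = (-0.4266)·(-3) + 0.2034·4 + 0.7006·(-2) + (-0.4266)·0 + (-0.3221)·(-4) = 1.9805; q_3·v_4 = 0.4628·(-3) + 0.4322·4 + (-0.3535)·(-2) + (-0.4334)·0 + (-0.5350)·(-4) = 3.1873.
u_4 = v_4 + 1.0596·q_1 − 1.9805·q_2 − 3.1873·q_3 = (-3.0688, 2.6406, -1.6994, 2.7878, -1.6570).
‖u_4‖ = 5.4586, so q_4 = (-0.5622, 0.4838, -0.3113, 0.5107, -0.3036).
Qᵀb = (-2.5166, 1.3420, 0.1378, 2.4249).
Back-substitute: x_4 = 2.4249/5.4586 = 0.4442.
x_3 = (0.1378 − 3.1873·0.4442)/4.4632 = -0.2864.
x_2 = (1.3420 − 5.0062·(-0.2864) − 1.9805·0.4442)/6.2098 = 0.3053.
x_1 = (-2.5166 + 0.6623·0.3053 − 0.1325·(-0.2864) + 1.0596·0.4442)/7.5498 = -0.2392.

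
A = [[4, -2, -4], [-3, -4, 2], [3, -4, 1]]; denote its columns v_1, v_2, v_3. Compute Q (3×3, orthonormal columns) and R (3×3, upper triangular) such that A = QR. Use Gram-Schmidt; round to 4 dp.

e_1 = v_1/‖v_1‖ = (4, -3, 3)/5.8310 = (0.6860, -0.5145, 0.5145).
r_{12} = e_1·v_2 = -1.3720.
u_2 = v_2 + 1.3720·e_1 = (-1.0588, -4.7059, -3.2941).
‖u_2‖ = 5.8410, so e_2 = (-0.1813, -0.8057, -0.5640).
r_{13} = e_1·v_3 = -3.2585; r_{23} = e_2·v_3 = -1.4502.
u_3 = v_3 + 3.2585·e_1 + 1.4502·e_2 = (-2.0276, -0.8448, 1.8586).
‖u_3‖ = 2.8774, so e_3 = (-0.7047, -0.2936, 0.6459).

Q = [[0.6860, -0.1813, -0.7047], [-0.5145, -0.8057, -0.2936], [0.5145, -0.5640, 0.6459]], R = [[5.8310, -1.3720, -3.2585], [0.0000, 5.8410, -1.4502], [0.0000, 0.0000, 2.8774]]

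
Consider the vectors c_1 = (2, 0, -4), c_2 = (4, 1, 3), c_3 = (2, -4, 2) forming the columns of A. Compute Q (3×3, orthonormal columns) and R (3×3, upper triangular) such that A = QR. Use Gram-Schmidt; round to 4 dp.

Q = [[0.4472, 0.8765, 0.1782], [0.0000, 0.1992, -0.9800], [-0.8944, 0.4383, 0.0891]], R = [[4.4721, -0.8944, -0.8944], [0.0000, 5.0200, 1.8327], [0.0000, 0.0000, 4.4544]]

c_1 = (2, 0, -4); ‖c_1‖ = 4.4721, so e_1 = (0.4472, 0.0000, -0.8944).
e_1·c_2 = 0.4472·4 + 0.0000·1 + (-0.8944)·3 = -0.8944.
u_2 = c_2 + 0.8944·e_1 = (4.4000, 1.0000, 2.2000).
‖u_2‖ = 5.0200, so e_2 = (0.8765, 0.1992, 0.4383).
e_1·c_3 = 0.4472·2 + 0.0000·(-4) + (-0.8944)·2 = -0.8944; e_2·c_3 = 0.8765·2 + 0.1992·(-4) + 0.4383·2 = 1.8327.
u_3 = c_3 + 0.8944·e_1 − 1.8327·e_2 = (0.7937, -4.3651, 0.3968).
‖u_3‖ = 4.4544, so e_3 = (0.1782, -0.9800, 0.0891).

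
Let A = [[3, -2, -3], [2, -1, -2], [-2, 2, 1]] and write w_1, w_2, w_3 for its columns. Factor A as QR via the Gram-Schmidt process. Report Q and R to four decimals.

w_1 = (3, 2, -2); ‖w_1‖ = 4.1231, so e_1 = (0.7276, 0.4851, -0.4851).
e_1·w_2 = 0.7276·(-2) + 0.4851·(-1) + (-0.4851)·2 = -2.9104.
u_2 = w_2 + 2.9104·e_1 = (0.1176, 0.4118, 0.5882).
‖u_2‖ = 0.7276, so e_2 = (0.1617, 0.5659, 0.8085).
e_1·w_3 = 0.7276·(-3) + 0.4851·(-2) + (-0.4851)·1 = -3.6380; e_2·w_3 = 0.1617·(-3) + 0.5659·(-2) + 0.8085·1 = -0.8085.
u_3 = w_3 + 3.6380·e_1 + 0.8085·e_2 = (-0.2222, 0.2222, -0.1111).
‖u_3‖ = 0.3333, so e_3 = (-0.6667, 0.6667, -0.3333).

Q = [[0.7276, 0.1617, -0.6667], [0.4851, 0.5659, 0.6667], [-0.4851, 0.8085, -0.3333]], R = [[4.1231, -2.9104, -3.6380], [0.0000, 0.7276, -0.8085], [0.0000, 0.0000, 0.3333]]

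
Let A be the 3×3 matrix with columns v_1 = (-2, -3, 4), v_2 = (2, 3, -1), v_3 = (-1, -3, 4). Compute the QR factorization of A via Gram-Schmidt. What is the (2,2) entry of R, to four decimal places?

e_1 = v_1/‖v_1‖ = (-2, -3, 4)/5.3852 = (-0.3714, -0.5571, 0.7428).
r_{12} = e_1·v_2 = -3.1568.
u_2 = v_2 + 3.1568·e_1 = (0.8276, 1.2414, 1.3448).
r_{22} = ‖u_2‖ = 2.0086.

r_{22} = 2.0086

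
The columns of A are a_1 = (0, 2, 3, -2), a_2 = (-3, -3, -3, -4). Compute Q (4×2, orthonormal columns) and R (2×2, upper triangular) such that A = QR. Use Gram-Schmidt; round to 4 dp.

a_1 = (0, 2, 3, -2); ‖a_1‖ = 4.1231, so q_1 = (0.0000, 0.4851, 0.7276, -0.4851).
q_1·a_2 = 0.0000·(-3) + 0.4851·(-3) + 0.7276·(-3) + (-0.4851)·(-4) = -1.6977.
u_2 = a_2 + 1.6977·q_1 = (-3.0000, -2.1765, -1.7647, -4.8235).
‖u_2‖ = 6.3338, so q_2 = (-0.4736, -0.3436, -0.2786, -0.7615).

Q = [[0.0000, -0.4736], [0.4851, -0.3436], [0.7276, -0.2786], [-0.4851, -0.7615]], R = [[4.1231, -1.6977], [0.0000, 6.3338]]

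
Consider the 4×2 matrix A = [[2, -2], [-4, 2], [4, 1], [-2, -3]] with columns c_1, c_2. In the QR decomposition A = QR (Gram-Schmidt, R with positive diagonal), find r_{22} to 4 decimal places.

c_1 = (2, -4, 4, -2); ‖c_1‖ = 6.3246, so e_1 = (0.3162, -0.6325, 0.6325, -0.3162).
e_1·c_2 = 0.3162·(-2) + (-0.6325)·2 + 0.6325·1 + (-0.3162)·(-3) = -0.3162.
u_2 = c_2 + 0.3162·e_1 = (-1.9000, 1.8000, 1.2000, -3.1000).
r_{22} = ‖u_2‖ = 4.2308.

r_{22} = 4.2308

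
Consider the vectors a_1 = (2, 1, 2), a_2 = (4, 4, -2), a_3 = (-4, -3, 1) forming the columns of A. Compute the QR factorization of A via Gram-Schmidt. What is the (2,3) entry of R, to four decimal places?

a_1 = (2, 1, 2); ‖a_1‖ = 3.0000, so e_1 = (0.6667, 0.3333, 0.6667).
e_1·a_2 = 0.6667·4 + 0.3333·4 + 0.6667·(-2) = 2.6667.
u_2 = a_2 − 2.6667·e_1 = (2.2222, 3.1111, -3.7778).
‖u_2‖ = 5.3748, so e_2 = (0.4134, 0.5788, -0.7029).
r_{23} = e_2·a_3 = -4.0931.

r_{23} = -4.0931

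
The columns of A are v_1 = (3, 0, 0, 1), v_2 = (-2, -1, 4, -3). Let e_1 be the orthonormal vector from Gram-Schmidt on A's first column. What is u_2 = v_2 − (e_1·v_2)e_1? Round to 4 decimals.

u_2 = (0.7000, -1.0000, 4.0000, -2.1000)

v_1 = (3, 0, 0, 1); ‖v_1‖ = 3.1623, so e_1 = (0.9487, 0.0000, 0.0000, 0.3162).
e_1·v_2 = 0.9487·(-2) + 0.0000·(-1) + 0.0000·4 + 0.3162·(-3) = -2.8460.
u_2 = v_2 + 2.8460·e_1 = (0.7000, -1.0000, 4.0000, -2.1000).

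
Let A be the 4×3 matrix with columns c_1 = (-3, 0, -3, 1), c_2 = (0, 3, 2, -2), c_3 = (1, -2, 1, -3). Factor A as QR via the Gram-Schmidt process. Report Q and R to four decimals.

c_1 = (-3, 0, -3, 1); ‖c_1‖ = 4.3589, so q_1 = (-0.6882, 0.0000, -0.6882, 0.2294).
q_1·c_2 = (-0.6882)·0 + 0.0000·3 + (-0.6882)·2 + 0.2294·(-2) = -1.8353.
u_2 = c_2 + 1.8353·q_1 = (-1.2632, 3.0000, 0.7368, -1.5789).
‖u_2‖ = 3.6921, so q_2 = (-0.3421, 0.8125, 0.1996, -0.4277).
q_1·c_3 = (-0.6882)·1 + 0.0000·(-2) + (-0.6882)·1 + 0.2294·(-3) = -2.0647; q_2·c_3 = (-0.3421)·1 + 0.8125·(-2) + 0.1996·1 + (-0.4277)·(-3) = -0.4847.
u_3 = c_3 + 2.0647·q_1 + 0.4847·q_2 = (-0.5869, -1.6062, -0.3243, -2.7336).
‖u_3‖ = 3.2407, so q_3 = (-0.1811, -0.4956, -0.1001, -0.8435).

Q = [[-0.6882, -0.3421, -0.1811], [0.0000, 0.8125, -0.4956], [-0.6882, 0.1996, -0.1001], [0.2294, -0.4277, -0.8435]], R = [[4.3589, -1.8353, -2.0647], [0.0000, 3.6921, -0.4847], [0.0000, 0.0000, 3.2407]]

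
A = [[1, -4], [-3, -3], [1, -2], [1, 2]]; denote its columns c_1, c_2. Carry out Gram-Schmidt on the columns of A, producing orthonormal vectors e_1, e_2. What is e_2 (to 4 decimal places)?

c_1 = (1, -3, 1, 1); ‖c_1‖ = 3.4641, so e_1 = (0.2887, -0.8660, 0.2887, 0.2887).
e_1·c_2 = 0.2887·(-4) + (-0.8660)·(-3) + 0.2887·(-2) + 0.2887·2 = 1.4434.
u_2 = c_2 − 1.4434·e_1 = (-4.4167, -1.7500, -2.4167, 1.5833).
‖u_2‖ = 5.5603, so e_2 = (-0.7943, -0.3147, -0.4346, 0.2848).

e_2 = (-0.7943, -0.3147, -0.4346, 0.2848)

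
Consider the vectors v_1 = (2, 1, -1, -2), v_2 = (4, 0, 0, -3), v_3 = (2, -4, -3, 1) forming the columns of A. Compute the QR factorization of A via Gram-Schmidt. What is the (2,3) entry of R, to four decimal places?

r_{23} = 1.5492

v_1 = (2, 1, -1, -2); ‖v_1‖ = 3.1623, so e_1 = (0.6325, 0.3162, -0.3162, -0.6325).
e_1·v_2 = 0.6325·4 + 0.3162·0 + (-0.3162)·0 + (-0.6325)·(-3) = 4.4272.
u_2 = v_2 − 4.4272·e_1 = (1.2000, -1.4000, 1.4000, -0.2000).
‖u_2‖ = 2.3238, so e_2 = (0.5164, -0.6025, 0.6025, -0.0861).
r_{23} = e_2·v_3 = 1.5492.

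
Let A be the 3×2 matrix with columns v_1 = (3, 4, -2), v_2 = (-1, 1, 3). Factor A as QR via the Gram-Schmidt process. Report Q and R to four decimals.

Q = [[0.5571, -0.1516], [0.7428, 0.5307], [-0.3714, 0.8339]], R = [[5.3852, -0.9285], [0.0000, 3.1840]]

v_1 = (3, 4, -2); ‖v_1‖ = 5.3852, so q_1 = (0.5571, 0.7428, -0.3714).
q_1·v_2 = 0.5571·(-1) + 0.7428·1 + (-0.3714)·3 = -0.9285.
u_2 = v_2 + 0.9285·q_1 = (-0.4828, 1.6897, 2.6552).
‖u_2‖ = 3.1840, so q_2 = (-0.1516, 0.5307, 0.8339).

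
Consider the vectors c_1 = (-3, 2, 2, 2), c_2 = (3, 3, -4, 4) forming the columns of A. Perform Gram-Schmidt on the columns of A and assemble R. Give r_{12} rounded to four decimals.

r_{12} = -0.6547

e_1 = c_1/‖c_1‖ = (-3, 2, 2, 2)/4.5826 = (-0.6547, 0.4364, 0.4364, 0.4364).
r_{12} = e_1·c_2 = -0.6547.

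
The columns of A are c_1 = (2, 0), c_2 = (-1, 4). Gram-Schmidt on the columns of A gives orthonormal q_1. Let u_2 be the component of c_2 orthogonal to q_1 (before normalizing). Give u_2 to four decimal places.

u_2 = (0.0000, 4.0000)

q_1 = c_1/‖c_1‖ = (2, 0)/2.0000 = (1.0000, 0.0000).
r_{12} = q_1·c_2 = -1.0000.
u_2 = c_2 + 1.0000·q_1 = (0.0000, 4.0000).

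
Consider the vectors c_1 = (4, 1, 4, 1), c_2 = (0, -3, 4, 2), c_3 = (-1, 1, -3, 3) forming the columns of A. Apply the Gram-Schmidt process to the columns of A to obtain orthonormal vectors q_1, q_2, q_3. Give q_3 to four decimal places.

q_1 = c_1/‖c_1‖ = (4, 1, 4, 1)/5.8310 = (0.6860, 0.1715, 0.6860, 0.1715).
r_{12} = q_1·c_2 = 2.5725.
u_2 = c_2 − 2.5725·q_1 = (-1.7647, -3.4412, 2.2353, 1.5588).
‖u_2‖ = 4.7310, so q_2 = (-0.3730, -0.7274, 0.4725, 0.3295).
r_{13} = q_1·c_3 = -2.0580; r_{23} = q_2·c_3 = -0.7833.
u_3 = c_3 + 2.0580·q_1 + 0.7833·q_2 = (0.1196, 0.7832, -1.2181, 3.6110).
‖u_3‖ = 3.8924, so q_3 = (0.0307, 0.2012, -0.3129, 0.9277).

q_3 = (0.0307, 0.2012, -0.3129, 0.9277)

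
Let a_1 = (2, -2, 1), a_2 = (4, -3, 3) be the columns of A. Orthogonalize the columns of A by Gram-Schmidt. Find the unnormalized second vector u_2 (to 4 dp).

a_1 = (2, -2, 1); ‖a_1‖ = 3.0000, so q_1 = (0.6667, -0.6667, 0.3333).
q_1·a_2 = 0.6667·4 + (-0.6667)·(-3) + 0.3333·3 = 5.6667.
u_2 = a_2 − 5.6667·q_1 = (0.2222, 0.7778, 1.1111).

u_2 = (0.2222, 0.7778, 1.1111)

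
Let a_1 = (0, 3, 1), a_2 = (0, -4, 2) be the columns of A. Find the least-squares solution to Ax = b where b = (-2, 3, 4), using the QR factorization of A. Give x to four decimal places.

x = (2.2000, 0.9000)

a_1 = (0, 3, 1); ‖a_1‖ = 3.1623, so e_1 = (0.0000, 0.9487, 0.3162).
e_1·a_2 = 0.0000·0 + 0.9487·(-4) + 0.3162·2 = -3.1623.
u_2 = a_2 + 3.1623·e_1 = (0.0000, -1.0000, 3.0000).
‖u_2‖ = 3.1623, so e_2 = (0.0000, -0.3162, 0.9487).
Qᵀb = (4.1110, 2.8460).
Back-substitute: x_2 = 2.8460/3.1623 = 0.9000.
x_1 = (4.1110 + 3.1623·0.9000)/3.1623 = 2.2000.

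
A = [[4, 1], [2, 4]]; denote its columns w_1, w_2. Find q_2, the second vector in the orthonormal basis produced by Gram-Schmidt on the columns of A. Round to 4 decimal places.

q_2 = (-0.4472, 0.8944)

w_1 = (4, 2); ‖w_1‖ = 4.4721, so q_1 = (0.8944, 0.4472).
q_1·w_2 = 0.8944·1 + 0.4472·4 = 2.6833.
u_2 = w_2 − 2.6833·q_1 = (-1.4000, 2.8000).
‖u_2‖ = 3.1305, so q_2 = (-0.4472, 0.8944).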